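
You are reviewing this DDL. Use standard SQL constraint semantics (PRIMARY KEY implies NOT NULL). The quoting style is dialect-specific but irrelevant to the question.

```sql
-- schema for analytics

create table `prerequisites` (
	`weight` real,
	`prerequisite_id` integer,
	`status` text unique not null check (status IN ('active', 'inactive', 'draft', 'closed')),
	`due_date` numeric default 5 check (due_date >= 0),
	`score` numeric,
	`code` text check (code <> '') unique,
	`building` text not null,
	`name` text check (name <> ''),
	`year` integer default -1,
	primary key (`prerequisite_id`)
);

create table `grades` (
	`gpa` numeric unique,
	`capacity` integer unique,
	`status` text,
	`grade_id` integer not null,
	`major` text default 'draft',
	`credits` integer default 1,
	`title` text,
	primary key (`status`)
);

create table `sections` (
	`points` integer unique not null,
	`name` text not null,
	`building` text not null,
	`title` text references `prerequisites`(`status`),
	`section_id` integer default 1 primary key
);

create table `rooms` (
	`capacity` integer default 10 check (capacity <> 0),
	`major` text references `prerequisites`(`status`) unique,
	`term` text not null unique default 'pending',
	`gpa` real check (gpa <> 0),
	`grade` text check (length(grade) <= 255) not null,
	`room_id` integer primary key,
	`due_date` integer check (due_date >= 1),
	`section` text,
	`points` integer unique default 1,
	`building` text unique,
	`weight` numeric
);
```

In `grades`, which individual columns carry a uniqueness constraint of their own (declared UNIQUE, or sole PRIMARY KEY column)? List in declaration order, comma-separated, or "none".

- gpa: declared UNIQUE → unique.
- capacity: declared UNIQUE → unique.
- status: single-column PRIMARY KEY → unique.
- grade_id: no UNIQUE or single-column PK constraint.
- major: no UNIQUE or single-column PK constraint.
- credits: no UNIQUE or single-column PK constraint.
- title: no UNIQUE or single-column PK constraint.

gpa, capacity, status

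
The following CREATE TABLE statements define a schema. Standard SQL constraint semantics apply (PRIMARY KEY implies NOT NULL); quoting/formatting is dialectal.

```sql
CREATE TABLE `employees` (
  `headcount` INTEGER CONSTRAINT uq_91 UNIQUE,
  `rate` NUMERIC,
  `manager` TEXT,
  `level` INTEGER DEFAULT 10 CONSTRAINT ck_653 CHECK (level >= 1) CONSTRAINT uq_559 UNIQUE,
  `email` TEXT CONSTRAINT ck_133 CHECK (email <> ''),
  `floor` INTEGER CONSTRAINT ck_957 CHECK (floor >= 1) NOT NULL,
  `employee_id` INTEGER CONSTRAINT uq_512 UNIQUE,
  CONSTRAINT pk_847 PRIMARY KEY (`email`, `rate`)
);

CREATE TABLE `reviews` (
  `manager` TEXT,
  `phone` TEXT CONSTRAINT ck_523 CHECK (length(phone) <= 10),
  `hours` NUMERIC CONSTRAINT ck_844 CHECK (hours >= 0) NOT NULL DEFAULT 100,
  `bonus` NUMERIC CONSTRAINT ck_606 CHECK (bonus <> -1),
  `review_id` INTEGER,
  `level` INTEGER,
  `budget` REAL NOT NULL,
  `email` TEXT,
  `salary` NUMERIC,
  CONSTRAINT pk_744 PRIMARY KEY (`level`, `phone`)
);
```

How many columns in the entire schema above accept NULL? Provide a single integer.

employees: 4 nullable (headcount, manager, level, employee_id — PK (email, rate) and explicit NOT NULL columns excluded).
reviews: 5 nullable (manager, bonus, review_id, email, salary — PK (level, phone) and explicit NOT NULL columns excluded).
Total: 4 + 5 = 9.

9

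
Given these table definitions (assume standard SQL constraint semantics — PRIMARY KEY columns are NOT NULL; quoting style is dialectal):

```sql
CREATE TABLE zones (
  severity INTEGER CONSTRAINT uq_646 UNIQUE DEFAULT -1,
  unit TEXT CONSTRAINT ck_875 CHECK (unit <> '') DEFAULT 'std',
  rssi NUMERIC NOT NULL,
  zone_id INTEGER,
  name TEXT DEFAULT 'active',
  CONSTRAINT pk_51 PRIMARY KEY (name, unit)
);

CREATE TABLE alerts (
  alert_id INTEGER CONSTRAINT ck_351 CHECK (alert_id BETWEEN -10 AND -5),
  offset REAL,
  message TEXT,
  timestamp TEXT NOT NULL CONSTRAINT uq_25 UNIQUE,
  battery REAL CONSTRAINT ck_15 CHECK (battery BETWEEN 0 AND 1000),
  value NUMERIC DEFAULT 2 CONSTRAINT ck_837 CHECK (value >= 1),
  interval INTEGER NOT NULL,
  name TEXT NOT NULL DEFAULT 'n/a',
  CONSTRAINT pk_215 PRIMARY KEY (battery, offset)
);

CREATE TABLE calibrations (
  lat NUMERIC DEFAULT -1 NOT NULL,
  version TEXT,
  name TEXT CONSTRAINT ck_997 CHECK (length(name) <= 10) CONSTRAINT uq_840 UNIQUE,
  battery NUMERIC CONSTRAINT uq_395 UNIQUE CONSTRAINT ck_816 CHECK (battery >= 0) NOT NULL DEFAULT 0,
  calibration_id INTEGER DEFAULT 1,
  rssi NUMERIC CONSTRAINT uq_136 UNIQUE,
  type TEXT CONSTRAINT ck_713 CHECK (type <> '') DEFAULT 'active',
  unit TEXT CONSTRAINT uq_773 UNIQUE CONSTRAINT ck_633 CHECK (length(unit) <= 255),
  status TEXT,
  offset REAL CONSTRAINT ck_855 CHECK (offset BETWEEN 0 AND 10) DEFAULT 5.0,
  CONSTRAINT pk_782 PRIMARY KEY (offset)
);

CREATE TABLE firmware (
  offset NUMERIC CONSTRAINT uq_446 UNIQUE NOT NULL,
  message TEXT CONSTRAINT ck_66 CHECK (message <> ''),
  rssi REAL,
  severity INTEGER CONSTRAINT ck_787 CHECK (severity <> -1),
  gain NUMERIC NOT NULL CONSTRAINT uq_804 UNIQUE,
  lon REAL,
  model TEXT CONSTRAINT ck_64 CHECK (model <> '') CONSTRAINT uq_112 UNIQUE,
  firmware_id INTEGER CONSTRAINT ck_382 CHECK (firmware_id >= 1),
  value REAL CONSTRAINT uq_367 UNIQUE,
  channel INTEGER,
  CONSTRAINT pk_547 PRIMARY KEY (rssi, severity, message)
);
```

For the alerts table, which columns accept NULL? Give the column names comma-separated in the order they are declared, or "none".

- alert_id: CHECK does not forbid NULL (a CHECK constraint passes when its expression is NULL) → nullable.
- offset: part of the PRIMARY KEY, which implies NOT NULL → not nullable.
- message: no NOT NULL constraint applies → nullable.
- timestamp: declared NOT NULL → not nullable.
- battery: part of the PRIMARY KEY, which implies NOT NULL → not nullable.
- value: CHECK does not forbid NULL (a CHECK constraint passes when its expression is NULL) → nullable.
- interval: declared NOT NULL → not nullable.
- name: declared NOT NULL → not nullable.

alert_id, message, value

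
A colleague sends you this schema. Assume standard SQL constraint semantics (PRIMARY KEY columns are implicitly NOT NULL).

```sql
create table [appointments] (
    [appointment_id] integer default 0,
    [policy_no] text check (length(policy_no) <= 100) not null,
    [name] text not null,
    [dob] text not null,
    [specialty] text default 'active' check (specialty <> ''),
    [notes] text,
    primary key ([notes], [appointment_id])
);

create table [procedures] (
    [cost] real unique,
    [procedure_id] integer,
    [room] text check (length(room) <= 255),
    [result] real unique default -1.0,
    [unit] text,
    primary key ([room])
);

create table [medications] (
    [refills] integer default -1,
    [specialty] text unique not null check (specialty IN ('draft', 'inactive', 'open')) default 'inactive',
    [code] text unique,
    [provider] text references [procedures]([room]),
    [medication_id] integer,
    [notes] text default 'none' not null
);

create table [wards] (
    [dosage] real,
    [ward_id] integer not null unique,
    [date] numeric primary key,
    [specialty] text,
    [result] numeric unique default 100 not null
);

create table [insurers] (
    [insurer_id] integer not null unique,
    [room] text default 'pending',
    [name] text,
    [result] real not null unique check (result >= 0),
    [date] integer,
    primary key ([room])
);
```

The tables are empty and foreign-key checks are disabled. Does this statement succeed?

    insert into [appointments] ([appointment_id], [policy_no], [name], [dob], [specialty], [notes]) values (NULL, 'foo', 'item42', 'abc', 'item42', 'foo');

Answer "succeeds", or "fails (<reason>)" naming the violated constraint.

fails (NOT NULL on appointment_id)

appointment_id is explicitly set to NULL, but appointment_id is part of the PRIMARY KEY (implied NOT NULL).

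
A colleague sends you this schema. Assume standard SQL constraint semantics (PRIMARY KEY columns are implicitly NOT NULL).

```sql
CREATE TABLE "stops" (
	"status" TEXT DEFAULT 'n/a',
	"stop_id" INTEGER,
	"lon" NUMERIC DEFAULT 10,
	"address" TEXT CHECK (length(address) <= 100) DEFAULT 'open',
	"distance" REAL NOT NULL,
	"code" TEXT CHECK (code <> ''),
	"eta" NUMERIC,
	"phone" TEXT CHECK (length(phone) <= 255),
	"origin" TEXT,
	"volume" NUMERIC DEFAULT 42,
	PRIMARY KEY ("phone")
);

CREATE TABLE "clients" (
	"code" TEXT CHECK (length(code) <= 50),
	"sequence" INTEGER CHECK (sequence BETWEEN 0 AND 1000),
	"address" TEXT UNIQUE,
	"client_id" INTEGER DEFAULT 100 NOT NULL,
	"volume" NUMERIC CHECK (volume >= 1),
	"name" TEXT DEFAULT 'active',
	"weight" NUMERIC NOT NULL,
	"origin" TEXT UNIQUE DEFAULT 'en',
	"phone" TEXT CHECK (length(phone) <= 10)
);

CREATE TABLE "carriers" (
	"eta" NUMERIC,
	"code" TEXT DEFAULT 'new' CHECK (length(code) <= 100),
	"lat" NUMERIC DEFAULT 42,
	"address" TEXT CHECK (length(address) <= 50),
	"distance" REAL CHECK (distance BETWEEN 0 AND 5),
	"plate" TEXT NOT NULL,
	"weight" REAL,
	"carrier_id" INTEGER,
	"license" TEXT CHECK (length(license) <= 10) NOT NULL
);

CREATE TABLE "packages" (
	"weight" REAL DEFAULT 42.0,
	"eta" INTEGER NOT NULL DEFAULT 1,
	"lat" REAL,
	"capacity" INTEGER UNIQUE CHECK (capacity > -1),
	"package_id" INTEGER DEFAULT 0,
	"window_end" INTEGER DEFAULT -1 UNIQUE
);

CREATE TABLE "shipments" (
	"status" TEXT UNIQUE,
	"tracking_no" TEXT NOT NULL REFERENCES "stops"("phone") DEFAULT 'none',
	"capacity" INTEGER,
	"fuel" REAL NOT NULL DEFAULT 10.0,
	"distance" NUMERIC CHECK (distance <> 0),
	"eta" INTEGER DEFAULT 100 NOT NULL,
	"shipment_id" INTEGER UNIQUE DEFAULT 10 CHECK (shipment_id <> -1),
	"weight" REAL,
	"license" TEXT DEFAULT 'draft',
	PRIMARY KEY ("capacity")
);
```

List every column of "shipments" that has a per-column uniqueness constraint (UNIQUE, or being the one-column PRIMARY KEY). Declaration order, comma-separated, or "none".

status, capacity, shipment_id

- status: declared UNIQUE → unique.
- tracking_no: no UNIQUE or single-column PK constraint.
- capacity: single-column PRIMARY KEY → unique.
- fuel: no UNIQUE or single-column PK constraint.
- distance: no UNIQUE or single-column PK constraint.
- eta: no UNIQUE or single-column PK constraint.
- shipment_id: declared UNIQUE → unique.
- weight: no UNIQUE or single-column PK constraint.
- license: no UNIQUE or single-column PK constraint.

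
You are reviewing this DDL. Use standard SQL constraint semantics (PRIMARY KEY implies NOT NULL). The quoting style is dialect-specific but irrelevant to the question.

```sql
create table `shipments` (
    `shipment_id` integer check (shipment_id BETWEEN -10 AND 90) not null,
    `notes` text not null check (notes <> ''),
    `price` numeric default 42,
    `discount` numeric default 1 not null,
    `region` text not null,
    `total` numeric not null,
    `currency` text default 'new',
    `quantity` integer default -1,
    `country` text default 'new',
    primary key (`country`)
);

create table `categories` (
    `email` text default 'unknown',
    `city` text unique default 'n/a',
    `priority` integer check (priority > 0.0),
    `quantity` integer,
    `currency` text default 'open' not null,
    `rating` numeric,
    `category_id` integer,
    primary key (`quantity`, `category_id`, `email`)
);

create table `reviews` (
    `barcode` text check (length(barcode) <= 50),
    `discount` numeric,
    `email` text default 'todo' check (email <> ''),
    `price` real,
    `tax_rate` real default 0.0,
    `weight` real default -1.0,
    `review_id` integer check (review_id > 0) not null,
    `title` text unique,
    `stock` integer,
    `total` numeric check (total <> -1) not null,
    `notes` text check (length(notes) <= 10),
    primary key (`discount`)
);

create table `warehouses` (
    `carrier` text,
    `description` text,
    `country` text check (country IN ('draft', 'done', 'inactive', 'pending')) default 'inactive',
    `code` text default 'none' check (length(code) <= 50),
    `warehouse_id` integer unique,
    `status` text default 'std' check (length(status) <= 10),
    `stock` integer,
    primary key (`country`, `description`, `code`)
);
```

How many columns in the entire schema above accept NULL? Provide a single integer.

18

shipments: 3 nullable (price, currency, quantity — PK (country) and explicit NOT NULL columns excluded).
categories: 3 nullable (city, priority, rating — PK (quantity, category_id, email) and explicit NOT NULL columns excluded).
reviews: 8 nullable (barcode, email, price, tax_rate, weight, title, stock, notes — PK (discount) and explicit NOT NULL columns excluded).
warehouses: 4 nullable (carrier, warehouse_id, status, stock — PK (country, description, code) and explicit NOT NULL columns excluded).
Total: 3 + 3 + 8 + 4 = 18.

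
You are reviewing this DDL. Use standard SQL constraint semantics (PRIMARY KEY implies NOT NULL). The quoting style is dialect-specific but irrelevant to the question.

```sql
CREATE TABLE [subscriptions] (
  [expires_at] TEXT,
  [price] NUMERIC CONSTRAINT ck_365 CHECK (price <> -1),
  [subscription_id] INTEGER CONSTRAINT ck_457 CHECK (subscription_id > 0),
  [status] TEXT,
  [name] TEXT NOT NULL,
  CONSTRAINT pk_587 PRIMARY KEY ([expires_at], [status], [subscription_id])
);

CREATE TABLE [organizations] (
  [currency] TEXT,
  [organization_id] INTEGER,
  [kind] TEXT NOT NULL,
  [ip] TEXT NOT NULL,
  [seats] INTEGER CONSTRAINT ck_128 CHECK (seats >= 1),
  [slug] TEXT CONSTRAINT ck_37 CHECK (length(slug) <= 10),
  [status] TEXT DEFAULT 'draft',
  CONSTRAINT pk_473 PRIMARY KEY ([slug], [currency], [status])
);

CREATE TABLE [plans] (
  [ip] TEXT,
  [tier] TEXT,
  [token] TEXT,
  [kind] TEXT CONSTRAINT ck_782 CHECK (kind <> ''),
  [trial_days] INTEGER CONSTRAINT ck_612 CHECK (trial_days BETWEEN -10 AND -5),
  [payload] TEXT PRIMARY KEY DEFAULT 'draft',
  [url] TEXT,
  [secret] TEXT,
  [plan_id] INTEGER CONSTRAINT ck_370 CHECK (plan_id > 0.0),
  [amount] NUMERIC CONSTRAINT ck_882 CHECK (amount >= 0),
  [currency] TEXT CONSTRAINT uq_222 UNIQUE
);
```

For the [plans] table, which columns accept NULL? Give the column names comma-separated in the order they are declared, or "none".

ip, tier, token, kind, trial_days, url, secret, plan_id, amount, currency

- ip: no NOT NULL constraint applies → nullable.
- tier: no NOT NULL constraint applies → nullable.
- token: no NOT NULL constraint applies → nullable.
- kind: CHECK does not forbid NULL (a CHECK constraint passes when its expression is NULL) → nullable.
- trial_days: CHECK does not forbid NULL (a CHECK constraint passes when its expression is NULL) → nullable.
- payload: part of the PRIMARY KEY, which implies NOT NULL → not nullable.
- url: no NOT NULL constraint applies → nullable.
- secret: no NOT NULL constraint applies → nullable.
- plan_id: CHECK does not forbid NULL (a CHECK constraint passes when its expression is NULL) → nullable.
- amount: CHECK does not forbid NULL (a CHECK constraint passes when its expression is NULL) → nullable.
- currency: UNIQUE does not imply NOT NULL → nullable.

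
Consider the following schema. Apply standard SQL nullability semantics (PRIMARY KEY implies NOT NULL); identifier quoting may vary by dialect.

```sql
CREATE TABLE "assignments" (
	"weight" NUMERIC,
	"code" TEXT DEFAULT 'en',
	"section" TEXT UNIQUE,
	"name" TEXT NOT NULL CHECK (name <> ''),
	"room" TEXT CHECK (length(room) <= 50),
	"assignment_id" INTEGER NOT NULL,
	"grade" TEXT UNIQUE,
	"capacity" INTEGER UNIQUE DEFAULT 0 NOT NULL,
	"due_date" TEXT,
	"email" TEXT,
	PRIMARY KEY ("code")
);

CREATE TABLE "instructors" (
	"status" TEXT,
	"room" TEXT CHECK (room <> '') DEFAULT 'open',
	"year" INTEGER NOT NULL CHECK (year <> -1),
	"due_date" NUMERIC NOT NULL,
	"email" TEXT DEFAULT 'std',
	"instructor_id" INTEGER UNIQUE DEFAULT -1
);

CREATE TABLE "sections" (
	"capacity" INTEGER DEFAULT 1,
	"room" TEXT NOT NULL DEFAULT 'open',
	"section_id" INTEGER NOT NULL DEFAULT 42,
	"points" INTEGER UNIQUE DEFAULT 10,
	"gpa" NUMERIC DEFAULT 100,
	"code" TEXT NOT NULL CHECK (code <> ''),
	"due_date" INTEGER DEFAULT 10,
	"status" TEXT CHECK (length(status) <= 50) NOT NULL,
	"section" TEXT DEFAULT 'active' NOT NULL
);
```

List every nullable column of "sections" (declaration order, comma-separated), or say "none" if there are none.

capacity, points, gpa, due_date

- capacity: DEFAULT only fills an omitted column; an explicit NULL is still allowed → nullable.
- room: declared NOT NULL → not nullable.
- section_id: declared NOT NULL → not nullable.
- points: UNIQUE does not imply NOT NULL → nullable.
- gpa: DEFAULT only fills an omitted column; an explicit NULL is still allowed → nullable.
- code: declared NOT NULL → not nullable.
- due_date: DEFAULT only fills an omitted column; an explicit NULL is still allowed → nullable.
- status: declared NOT NULL → not nullable.
- section: declared NOT NULL → not nullable.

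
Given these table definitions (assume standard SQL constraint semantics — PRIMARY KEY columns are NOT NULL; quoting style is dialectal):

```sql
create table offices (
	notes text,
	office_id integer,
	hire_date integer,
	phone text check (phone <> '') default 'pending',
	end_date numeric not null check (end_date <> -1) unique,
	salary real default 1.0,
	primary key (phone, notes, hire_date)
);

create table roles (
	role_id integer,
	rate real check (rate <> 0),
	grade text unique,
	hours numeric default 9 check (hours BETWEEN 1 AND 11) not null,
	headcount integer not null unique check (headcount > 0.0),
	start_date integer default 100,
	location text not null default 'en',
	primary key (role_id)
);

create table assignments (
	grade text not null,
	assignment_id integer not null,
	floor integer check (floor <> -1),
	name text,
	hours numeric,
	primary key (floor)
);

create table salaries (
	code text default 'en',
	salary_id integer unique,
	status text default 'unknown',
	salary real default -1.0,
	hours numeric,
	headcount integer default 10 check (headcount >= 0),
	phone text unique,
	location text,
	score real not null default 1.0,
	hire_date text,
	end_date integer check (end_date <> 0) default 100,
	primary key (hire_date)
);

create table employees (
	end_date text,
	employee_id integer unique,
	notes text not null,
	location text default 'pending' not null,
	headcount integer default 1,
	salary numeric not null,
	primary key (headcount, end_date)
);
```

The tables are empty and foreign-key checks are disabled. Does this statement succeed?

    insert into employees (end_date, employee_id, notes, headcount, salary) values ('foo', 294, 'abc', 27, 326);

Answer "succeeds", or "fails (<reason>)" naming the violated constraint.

succeeds

NOT NULL columns: end_date is supplied; headcount is supplied; location defaults to 'pending'; notes is supplied; salary is supplied.
No constraint is violated.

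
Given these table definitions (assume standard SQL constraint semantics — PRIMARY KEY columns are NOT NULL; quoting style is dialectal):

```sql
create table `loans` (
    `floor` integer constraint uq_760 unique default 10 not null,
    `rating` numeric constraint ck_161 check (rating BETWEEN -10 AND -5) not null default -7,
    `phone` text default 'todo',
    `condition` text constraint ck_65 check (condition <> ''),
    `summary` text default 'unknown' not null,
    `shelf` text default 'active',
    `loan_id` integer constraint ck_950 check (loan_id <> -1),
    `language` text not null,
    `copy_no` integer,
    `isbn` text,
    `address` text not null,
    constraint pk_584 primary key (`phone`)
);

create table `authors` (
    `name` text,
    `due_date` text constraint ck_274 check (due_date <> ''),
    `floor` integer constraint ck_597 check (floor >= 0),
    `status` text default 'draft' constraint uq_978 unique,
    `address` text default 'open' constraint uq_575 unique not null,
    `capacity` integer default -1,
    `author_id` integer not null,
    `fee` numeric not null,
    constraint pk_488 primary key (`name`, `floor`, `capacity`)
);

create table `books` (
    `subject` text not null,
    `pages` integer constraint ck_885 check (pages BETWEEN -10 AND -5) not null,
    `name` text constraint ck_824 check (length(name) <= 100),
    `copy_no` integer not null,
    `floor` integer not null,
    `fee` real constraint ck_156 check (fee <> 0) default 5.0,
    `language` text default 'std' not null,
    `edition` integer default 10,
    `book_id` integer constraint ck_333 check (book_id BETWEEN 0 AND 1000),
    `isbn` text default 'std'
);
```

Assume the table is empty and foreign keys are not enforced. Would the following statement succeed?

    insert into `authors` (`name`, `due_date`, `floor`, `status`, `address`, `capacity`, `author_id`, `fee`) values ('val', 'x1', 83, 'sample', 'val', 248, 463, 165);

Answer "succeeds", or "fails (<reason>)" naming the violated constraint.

succeeds

NOT NULL columns: address is supplied; author_id is supplied; capacity is supplied; fee is supplied; floor is supplied; name is supplied.
CHECK constraints: 'x1' satisfies (due_date <> ''); 83 satisfies (floor >= 0).
No constraint is violated.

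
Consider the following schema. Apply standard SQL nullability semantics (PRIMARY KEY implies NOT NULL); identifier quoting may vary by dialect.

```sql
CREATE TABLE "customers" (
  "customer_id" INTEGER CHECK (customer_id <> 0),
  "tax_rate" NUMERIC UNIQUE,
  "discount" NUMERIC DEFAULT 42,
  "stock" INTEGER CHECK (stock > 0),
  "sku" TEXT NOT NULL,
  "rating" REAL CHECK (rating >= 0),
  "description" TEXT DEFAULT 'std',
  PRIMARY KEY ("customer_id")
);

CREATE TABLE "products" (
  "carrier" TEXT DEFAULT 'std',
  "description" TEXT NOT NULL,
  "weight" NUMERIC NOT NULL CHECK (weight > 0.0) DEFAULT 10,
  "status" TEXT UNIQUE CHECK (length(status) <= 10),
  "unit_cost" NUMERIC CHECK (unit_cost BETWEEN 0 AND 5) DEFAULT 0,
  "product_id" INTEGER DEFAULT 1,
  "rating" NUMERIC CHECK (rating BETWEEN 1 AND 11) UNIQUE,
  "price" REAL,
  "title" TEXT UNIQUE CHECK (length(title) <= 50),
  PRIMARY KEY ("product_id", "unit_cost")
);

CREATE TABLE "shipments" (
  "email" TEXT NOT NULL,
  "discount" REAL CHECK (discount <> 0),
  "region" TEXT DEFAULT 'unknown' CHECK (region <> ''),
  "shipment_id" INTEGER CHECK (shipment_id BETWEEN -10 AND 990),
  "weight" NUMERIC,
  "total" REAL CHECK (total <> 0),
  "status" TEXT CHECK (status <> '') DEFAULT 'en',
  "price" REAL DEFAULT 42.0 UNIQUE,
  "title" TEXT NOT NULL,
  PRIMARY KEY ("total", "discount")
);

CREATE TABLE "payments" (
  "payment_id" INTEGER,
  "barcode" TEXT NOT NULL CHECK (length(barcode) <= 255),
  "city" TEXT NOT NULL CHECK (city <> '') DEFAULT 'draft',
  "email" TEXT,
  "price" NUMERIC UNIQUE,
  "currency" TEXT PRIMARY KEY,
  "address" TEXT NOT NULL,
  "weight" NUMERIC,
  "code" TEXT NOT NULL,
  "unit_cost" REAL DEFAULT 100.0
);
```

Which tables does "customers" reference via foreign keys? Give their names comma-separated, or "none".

No column in customers has a REFERENCES clause.

none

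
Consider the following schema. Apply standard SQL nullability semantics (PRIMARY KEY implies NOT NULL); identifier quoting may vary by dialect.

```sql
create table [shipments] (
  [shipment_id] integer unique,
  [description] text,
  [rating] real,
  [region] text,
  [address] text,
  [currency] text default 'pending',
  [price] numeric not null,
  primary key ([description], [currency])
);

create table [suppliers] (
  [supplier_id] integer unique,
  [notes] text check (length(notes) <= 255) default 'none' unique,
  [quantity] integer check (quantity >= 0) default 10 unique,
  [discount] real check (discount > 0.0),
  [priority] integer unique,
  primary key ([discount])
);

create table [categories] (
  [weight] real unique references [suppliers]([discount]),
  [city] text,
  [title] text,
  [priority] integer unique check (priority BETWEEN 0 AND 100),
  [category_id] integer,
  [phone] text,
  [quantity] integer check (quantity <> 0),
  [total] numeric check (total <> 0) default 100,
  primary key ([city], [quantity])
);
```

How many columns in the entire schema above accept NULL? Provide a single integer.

14

shipments: 4 nullable (shipment_id, rating, region, address — PK (description, currency) and explicit NOT NULL columns excluded).
suppliers: 4 nullable (supplier_id, notes, quantity, priority — PK (discount) and explicit NOT NULL columns excluded).
categories: 6 nullable (weight, title, priority, category_id, phone, total — PK (city, quantity) and explicit NOT NULL columns excluded).
Total: 4 + 4 + 6 = 14.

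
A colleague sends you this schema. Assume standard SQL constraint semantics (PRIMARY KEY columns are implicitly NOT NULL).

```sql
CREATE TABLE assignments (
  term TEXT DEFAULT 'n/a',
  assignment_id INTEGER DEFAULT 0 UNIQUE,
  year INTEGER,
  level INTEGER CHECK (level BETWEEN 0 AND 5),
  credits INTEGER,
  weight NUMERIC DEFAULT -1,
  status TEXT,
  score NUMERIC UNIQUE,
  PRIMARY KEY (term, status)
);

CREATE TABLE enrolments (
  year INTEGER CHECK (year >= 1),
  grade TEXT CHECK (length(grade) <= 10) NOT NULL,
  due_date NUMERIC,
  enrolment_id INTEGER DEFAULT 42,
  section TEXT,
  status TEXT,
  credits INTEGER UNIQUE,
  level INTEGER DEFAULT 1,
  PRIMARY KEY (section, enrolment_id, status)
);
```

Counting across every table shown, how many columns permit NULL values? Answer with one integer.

assignments: 6 nullable (assignment_id, year, level, credits, weight, score — PK (term, status) and explicit NOT NULL columns excluded).
enrolments: 4 nullable (year, due_date, credits, level — PK (section, enrolment_id, status) and explicit NOT NULL columns excluded).
Total: 6 + 4 = 10.

10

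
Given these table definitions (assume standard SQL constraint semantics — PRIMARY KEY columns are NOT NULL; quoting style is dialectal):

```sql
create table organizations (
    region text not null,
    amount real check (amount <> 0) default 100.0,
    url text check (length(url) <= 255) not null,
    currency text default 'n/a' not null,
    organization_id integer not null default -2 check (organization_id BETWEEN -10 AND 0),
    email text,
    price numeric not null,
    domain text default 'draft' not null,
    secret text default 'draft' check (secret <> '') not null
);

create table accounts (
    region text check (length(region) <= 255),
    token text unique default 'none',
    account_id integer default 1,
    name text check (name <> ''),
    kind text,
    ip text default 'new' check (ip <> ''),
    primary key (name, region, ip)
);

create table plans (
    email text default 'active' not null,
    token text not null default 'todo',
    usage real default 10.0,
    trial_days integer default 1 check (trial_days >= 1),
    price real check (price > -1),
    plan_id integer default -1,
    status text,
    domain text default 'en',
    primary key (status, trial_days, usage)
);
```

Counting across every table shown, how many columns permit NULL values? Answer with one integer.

organizations: 2 nullable (amount, email — PK none and explicit NOT NULL columns excluded).
accounts: 3 nullable (token, account_id, kind — PK (name, region, ip) and explicit NOT NULL columns excluded).
plans: 3 nullable (price, plan_id, domain — PK (status, trial_days, usage) and explicit NOT NULL columns excluded).
Total: 2 + 3 + 3 = 8.

8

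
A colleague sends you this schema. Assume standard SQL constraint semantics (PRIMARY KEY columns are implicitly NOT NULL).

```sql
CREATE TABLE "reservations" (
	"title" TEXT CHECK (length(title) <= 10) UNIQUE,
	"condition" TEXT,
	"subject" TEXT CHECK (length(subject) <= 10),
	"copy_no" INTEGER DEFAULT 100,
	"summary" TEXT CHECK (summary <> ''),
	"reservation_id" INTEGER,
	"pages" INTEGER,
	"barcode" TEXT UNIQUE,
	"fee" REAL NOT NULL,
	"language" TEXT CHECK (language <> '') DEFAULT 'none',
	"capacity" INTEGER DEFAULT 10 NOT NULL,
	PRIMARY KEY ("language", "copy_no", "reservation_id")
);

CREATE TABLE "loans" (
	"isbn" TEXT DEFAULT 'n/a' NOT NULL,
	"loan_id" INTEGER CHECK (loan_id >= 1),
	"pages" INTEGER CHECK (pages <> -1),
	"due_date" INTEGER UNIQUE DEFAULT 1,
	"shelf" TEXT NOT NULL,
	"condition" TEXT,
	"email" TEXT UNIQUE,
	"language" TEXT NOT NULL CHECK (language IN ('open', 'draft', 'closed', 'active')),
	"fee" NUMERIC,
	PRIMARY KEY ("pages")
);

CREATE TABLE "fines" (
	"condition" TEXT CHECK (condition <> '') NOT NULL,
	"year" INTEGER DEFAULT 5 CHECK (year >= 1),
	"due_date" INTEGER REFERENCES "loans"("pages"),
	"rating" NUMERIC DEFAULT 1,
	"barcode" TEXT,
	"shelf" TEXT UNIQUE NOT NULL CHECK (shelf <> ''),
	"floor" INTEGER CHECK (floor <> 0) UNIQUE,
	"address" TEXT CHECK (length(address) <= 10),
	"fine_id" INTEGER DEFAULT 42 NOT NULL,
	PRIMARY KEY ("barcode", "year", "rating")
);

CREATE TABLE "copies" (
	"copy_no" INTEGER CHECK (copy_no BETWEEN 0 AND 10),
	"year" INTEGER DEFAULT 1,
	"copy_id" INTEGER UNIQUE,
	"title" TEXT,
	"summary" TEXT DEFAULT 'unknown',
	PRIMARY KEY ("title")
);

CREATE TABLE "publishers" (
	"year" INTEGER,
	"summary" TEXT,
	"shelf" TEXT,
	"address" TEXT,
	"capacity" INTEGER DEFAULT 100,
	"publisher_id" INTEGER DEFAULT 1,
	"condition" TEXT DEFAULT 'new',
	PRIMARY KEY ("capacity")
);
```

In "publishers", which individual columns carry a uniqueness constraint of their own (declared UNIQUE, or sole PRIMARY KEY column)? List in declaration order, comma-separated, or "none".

- year: no UNIQUE or single-column PK constraint.
- summary: no UNIQUE or single-column PK constraint.
- shelf: no UNIQUE or single-column PK constraint.
- address: no UNIQUE or single-column PK constraint.
- capacity: single-column PRIMARY KEY → unique.
- publisher_id: no UNIQUE or single-column PK constraint.
- condition: no UNIQUE or single-column PK constraint.

capacity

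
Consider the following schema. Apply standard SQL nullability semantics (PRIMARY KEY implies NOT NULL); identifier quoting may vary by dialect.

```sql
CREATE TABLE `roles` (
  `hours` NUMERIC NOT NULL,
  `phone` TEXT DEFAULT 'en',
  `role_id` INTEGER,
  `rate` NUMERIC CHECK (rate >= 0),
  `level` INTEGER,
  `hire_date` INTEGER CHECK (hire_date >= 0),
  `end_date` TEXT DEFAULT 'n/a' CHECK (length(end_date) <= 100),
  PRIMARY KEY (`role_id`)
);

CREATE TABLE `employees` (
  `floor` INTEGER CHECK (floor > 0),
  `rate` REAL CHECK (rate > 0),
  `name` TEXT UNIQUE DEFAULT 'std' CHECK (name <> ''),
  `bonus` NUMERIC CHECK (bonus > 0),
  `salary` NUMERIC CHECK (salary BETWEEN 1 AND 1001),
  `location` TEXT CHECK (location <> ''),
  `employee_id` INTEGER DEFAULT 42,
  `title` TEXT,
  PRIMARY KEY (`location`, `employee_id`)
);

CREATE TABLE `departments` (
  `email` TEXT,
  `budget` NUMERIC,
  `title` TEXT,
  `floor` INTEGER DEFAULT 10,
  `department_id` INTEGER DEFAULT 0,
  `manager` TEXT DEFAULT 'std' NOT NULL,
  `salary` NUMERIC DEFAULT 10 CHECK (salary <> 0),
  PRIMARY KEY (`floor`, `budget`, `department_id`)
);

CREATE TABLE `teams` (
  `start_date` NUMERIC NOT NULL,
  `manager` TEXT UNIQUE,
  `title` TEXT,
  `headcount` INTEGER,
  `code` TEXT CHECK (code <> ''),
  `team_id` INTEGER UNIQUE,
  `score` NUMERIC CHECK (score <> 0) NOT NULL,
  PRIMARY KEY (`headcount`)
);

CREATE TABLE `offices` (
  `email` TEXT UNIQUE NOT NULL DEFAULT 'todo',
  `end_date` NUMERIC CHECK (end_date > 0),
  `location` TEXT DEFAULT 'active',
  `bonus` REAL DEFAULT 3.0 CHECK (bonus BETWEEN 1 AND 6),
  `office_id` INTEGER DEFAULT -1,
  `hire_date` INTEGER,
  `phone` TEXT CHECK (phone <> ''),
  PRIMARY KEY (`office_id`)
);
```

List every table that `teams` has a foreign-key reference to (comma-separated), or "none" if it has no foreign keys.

none

No column in teams has a REFERENCES clause.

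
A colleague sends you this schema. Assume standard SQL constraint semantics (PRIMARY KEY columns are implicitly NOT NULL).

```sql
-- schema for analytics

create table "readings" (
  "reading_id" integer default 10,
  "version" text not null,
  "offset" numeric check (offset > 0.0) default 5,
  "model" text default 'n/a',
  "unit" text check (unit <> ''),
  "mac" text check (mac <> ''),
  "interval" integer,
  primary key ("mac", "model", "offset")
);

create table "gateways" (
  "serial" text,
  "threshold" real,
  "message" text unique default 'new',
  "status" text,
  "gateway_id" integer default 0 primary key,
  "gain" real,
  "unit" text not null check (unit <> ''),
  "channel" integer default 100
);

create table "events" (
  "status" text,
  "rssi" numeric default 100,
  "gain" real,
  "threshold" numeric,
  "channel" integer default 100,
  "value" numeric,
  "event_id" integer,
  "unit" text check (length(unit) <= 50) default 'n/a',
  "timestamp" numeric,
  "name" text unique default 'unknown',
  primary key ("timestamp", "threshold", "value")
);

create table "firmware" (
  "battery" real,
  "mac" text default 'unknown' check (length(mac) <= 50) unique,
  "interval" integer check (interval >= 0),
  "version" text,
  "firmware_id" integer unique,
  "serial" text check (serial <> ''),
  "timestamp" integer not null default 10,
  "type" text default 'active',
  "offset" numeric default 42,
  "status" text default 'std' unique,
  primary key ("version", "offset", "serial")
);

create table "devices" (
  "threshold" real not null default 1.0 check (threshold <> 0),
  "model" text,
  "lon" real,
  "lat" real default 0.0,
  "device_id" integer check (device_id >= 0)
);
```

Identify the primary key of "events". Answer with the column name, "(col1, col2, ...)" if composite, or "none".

(timestamp, threshold, value)

A table-level PRIMARY KEY clause names 3 columns: timestamp, threshold, value.
This is a composite key — the combination is unique, not each column individually.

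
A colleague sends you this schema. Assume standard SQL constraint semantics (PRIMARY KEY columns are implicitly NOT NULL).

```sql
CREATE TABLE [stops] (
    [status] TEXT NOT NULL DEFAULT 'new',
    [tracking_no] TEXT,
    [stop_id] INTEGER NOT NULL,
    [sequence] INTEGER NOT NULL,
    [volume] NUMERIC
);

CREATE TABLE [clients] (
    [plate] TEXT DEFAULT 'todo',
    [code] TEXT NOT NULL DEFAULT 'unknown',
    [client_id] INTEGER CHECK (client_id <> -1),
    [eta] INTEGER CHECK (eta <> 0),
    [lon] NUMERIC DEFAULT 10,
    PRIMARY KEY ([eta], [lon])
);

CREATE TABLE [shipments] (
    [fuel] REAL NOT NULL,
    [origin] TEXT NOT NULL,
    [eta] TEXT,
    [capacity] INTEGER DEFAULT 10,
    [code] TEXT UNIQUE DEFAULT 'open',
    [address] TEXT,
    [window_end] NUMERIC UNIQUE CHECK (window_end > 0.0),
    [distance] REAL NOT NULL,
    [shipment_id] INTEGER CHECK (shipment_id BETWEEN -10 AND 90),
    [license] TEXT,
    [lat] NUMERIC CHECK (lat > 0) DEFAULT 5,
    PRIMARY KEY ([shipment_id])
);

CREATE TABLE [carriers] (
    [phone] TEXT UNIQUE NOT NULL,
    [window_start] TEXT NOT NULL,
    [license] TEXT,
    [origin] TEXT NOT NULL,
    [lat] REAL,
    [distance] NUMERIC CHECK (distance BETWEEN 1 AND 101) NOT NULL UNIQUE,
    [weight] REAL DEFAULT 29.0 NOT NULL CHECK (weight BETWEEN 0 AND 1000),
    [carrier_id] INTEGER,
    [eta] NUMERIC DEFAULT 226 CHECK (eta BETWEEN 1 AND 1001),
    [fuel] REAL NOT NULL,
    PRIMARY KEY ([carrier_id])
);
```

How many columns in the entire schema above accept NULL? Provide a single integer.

14

stops: 2 nullable (tracking_no, volume — PK none and explicit NOT NULL columns excluded).
clients: 2 nullable (plate, client_id — PK (eta, lon) and explicit NOT NULL columns excluded).
shipments: 7 nullable (eta, capacity, code, address, window_end, license, lat — PK (shipment_id) and explicit NOT NULL columns excluded).
carriers: 3 nullable (license, lat, eta — PK (carrier_id) and explicit NOT NULL columns excluded).
Total: 2 + 2 + 7 + 3 = 14.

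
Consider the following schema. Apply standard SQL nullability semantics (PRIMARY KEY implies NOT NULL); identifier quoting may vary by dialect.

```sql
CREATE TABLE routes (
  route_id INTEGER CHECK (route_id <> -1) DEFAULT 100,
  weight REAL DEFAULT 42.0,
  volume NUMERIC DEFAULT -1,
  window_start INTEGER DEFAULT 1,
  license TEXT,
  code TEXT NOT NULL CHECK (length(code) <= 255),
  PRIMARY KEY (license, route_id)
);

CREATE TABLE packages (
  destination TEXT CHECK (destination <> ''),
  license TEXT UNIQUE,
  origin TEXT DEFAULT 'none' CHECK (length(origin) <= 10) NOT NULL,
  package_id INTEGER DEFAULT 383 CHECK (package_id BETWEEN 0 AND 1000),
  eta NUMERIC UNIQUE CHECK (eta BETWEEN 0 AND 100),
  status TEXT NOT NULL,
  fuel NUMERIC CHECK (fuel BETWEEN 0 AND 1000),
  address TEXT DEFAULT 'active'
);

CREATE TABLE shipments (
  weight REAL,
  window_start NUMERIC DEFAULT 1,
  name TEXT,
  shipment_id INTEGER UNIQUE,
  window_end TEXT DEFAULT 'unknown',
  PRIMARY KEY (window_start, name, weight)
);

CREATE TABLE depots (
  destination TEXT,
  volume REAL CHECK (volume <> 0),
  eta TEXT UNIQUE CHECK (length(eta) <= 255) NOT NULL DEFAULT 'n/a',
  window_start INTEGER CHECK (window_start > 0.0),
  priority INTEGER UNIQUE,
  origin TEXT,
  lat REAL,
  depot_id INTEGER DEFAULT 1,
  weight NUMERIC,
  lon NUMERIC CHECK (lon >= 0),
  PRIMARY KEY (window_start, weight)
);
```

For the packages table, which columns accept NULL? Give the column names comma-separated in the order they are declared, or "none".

- destination: CHECK does not forbid NULL (a CHECK constraint passes when its expression is NULL) → nullable.
- license: UNIQUE does not imply NOT NULL → nullable.
- origin: declared NOT NULL → not nullable.
- package_id: CHECK does not forbid NULL (a CHECK constraint passes when its expression is NULL) → nullable.
- eta: CHECK does not forbid NULL (a CHECK constraint passes when its expression is NULL) → nullable.
- status: declared NOT NULL → not nullable.
- fuel: CHECK does not forbid NULL (a CHECK constraint passes when its expression is NULL) → nullable.
- address: DEFAULT only fills an omitted column; an explicit NULL is still allowed → nullable.

destination, license, package_id, eta, fuel, address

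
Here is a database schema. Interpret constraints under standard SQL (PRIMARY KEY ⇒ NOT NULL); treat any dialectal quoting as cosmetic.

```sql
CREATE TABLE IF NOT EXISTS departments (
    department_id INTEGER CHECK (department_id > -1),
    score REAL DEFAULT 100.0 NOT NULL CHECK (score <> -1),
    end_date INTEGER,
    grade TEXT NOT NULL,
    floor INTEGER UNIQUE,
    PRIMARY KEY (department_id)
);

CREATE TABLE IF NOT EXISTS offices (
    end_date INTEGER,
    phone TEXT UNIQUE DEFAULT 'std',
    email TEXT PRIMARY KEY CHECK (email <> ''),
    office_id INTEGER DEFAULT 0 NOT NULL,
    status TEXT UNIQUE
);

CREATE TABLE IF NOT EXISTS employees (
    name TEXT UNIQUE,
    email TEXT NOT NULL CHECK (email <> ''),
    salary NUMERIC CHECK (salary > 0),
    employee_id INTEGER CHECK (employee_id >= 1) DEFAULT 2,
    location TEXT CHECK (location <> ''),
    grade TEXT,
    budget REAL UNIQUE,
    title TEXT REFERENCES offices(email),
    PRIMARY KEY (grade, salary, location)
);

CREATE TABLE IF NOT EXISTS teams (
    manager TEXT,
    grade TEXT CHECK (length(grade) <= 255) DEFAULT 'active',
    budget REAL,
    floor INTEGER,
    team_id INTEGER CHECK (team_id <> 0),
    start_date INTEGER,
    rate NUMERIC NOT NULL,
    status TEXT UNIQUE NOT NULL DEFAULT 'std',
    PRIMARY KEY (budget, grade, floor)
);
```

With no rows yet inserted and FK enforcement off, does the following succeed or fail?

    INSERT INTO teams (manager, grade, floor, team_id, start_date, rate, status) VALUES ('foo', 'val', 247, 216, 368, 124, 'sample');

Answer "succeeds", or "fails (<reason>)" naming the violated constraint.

fails (NOT NULL on budget)

budget is omitted from the column list and has no DEFAULT, so it would receive NULL.
But budget is part of the PRIMARY KEY (implied NOT NULL).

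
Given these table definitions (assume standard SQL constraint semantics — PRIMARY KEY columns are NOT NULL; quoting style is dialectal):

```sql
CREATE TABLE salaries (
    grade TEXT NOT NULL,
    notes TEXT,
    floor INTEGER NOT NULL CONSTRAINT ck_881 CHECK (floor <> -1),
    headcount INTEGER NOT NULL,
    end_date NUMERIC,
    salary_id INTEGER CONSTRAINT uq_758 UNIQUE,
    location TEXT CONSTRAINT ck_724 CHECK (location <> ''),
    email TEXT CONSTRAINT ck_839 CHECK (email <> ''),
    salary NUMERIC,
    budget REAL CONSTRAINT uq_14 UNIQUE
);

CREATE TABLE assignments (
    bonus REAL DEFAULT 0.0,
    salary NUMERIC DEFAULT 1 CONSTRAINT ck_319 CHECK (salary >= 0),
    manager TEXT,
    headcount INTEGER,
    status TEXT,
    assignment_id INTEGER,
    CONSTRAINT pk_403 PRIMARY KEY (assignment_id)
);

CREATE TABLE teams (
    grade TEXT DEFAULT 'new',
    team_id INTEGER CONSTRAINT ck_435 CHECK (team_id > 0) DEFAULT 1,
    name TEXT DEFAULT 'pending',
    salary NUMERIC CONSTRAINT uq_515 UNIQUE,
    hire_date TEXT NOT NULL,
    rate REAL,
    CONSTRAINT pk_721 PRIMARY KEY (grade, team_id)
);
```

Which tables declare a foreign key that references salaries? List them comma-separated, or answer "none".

none

No REFERENCES clause anywhere in the schema names salaries.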